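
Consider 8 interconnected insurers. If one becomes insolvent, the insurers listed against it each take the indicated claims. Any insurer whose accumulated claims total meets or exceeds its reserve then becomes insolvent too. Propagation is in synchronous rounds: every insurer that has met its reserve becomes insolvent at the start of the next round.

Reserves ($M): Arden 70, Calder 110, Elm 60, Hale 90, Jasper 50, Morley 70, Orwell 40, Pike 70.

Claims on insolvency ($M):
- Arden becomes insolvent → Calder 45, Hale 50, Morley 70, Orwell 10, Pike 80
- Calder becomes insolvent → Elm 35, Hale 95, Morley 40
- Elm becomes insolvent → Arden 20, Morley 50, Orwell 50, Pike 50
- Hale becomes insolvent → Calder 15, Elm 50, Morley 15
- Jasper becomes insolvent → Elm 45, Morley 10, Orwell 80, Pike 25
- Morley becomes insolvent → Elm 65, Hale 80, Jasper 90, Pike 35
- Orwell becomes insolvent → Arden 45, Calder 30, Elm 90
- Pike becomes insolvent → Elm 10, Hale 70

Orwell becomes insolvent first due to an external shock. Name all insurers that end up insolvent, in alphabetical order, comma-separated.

Elm, Orwell

Round 1 — Orwell becomes insolvent (initial).
  Arden: +45 → 45 < 70
  Calder: +30 → 30 < 110
  Elm: +90 → 90 ≥ 60
Round 2 — Elm becomes insolvent.
  Arden: +20 → 65 < 70
  Morley: +50 → 50 < 70
  Pike: +50 → 50 < 70
No further insolvencies.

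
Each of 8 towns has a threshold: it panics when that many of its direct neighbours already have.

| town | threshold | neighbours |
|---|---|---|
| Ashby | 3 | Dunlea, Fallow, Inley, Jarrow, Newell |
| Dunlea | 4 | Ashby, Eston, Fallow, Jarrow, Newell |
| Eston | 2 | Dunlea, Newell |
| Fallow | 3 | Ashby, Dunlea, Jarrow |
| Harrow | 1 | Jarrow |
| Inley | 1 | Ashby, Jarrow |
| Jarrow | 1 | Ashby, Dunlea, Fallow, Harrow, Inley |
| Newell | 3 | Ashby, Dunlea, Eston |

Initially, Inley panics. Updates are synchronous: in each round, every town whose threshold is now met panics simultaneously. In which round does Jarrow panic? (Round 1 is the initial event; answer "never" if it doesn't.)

2

Round 1 — Inley panics (initial).
Round 2 — checking thresholds:
  Ashby: 1 of 5 neighbours < 3, below threshold.
  Jarrow: 1 of 5 neighbours ≥ 1, panics.
Round 3 — checking thresholds:
  Ashby: 2 of 5 neighbours < 3, below threshold.
  Dunlea: 1 of 5 neighbours < 4, below threshold.
  Fallow: 1 of 3 neighbours < 3, below threshold.
  Harrow: 1 of 1 neighbours ≥ 1, panics.
Round 4 — no new panics; cascade stops.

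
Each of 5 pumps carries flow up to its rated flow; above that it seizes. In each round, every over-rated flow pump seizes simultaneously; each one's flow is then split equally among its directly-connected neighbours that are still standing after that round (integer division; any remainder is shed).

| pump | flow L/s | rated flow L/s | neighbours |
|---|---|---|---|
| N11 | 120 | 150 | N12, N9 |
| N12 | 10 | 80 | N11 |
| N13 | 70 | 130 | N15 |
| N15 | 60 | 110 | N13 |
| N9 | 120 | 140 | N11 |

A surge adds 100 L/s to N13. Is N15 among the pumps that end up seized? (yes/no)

yes

Round 1 — N13 at 170 > 130. N13 seizes.
  N13 sheds 170 L/s to N15: 170 each.
    N15: 60+170 = 230 > 110
Round 2 — N15 seizes.
  N15 sheds 230 L/s: no online neighbours, lost.
No further seizures.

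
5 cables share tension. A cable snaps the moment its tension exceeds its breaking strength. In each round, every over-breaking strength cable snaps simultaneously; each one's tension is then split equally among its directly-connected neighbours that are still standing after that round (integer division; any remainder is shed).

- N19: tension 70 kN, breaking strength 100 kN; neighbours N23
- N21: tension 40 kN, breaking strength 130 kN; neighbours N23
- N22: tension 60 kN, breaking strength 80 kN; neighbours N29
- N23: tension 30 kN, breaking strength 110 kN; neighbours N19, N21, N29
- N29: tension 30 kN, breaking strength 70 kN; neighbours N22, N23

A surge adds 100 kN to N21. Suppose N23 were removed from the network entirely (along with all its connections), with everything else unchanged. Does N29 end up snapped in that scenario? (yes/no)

no

With N23 removed:
Round 1 — N21 at 140 > 130. N21 snaps.
  N21 sheds 140 kN: no online neighbours, lost.
No further breaks.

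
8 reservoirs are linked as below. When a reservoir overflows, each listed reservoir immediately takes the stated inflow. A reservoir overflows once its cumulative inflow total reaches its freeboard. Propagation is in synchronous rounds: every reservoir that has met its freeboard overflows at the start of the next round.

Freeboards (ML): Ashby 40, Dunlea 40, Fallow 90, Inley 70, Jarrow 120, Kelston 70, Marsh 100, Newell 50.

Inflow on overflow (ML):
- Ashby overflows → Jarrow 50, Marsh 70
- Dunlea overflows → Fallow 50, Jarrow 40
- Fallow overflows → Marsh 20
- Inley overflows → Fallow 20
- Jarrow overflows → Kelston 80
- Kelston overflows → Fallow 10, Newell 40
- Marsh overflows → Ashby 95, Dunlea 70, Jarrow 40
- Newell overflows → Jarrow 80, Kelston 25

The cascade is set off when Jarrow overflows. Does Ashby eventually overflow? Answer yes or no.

no

Round 1 — Jarrow overflows (initial).
  Kelston: +80 → 80 ≥ 70
Round 2 — Kelston overflows.
  Fallow: +10 → 10 < 90
  Newell: +40 → 40 < 50
No further overflows.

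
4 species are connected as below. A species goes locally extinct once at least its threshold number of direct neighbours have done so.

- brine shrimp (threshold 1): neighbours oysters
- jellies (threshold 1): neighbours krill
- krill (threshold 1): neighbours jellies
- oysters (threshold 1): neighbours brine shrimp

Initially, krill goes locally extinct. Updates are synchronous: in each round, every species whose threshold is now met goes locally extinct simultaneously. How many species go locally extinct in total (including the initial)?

Round 1 — krill goes locally extinct (initial).
Round 2 — checking thresholds:
  jellies: 1 of 1 neighbours ≥ 1, goes locally extinct.
Round 3 — no new extinctions; cascade stops.

2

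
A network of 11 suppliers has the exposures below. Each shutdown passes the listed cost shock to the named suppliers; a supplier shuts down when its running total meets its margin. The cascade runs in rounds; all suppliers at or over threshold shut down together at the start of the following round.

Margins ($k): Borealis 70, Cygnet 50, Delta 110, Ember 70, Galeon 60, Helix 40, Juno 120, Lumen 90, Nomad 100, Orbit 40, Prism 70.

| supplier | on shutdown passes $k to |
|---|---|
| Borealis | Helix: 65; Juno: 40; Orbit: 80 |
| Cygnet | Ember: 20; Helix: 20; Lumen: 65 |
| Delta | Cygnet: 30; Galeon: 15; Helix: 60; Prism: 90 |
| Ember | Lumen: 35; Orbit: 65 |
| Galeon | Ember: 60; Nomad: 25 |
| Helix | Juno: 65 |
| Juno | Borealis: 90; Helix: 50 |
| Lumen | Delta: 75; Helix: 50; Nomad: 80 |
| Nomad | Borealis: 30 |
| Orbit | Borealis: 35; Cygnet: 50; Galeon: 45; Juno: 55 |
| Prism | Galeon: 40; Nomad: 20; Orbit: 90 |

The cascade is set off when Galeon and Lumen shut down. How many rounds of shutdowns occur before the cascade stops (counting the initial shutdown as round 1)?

Round 1 — Galeon, Lumen shut down (initial).
  Delta: +75 → 75 < 110
  Ember: +60 → 60 < 70
  Helix: +50 → 50 ≥ 40
  Nomad: +25+80 → 105 ≥ 100
Round 2 — Helix, Nomad shut down.
  Borealis: +30 → 30 < 70
  Juno: +65 → 65 < 120
No further shutdowns.

2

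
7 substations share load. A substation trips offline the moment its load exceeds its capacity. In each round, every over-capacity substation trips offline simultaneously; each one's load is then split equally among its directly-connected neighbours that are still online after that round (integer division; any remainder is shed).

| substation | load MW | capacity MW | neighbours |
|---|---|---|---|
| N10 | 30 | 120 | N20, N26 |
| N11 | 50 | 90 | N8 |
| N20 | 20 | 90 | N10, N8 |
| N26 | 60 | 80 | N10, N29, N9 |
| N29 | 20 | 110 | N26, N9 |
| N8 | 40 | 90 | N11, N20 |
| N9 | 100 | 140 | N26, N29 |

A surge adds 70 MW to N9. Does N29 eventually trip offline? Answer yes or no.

Round 1 — N9 at 170 > 140. N9 trips offline.
  N9 sheds 170 MW to N26, N29: 85 each.
    N26: 60+85 = 145 > 80
    N29: 20+85 = 105 ≤ 110
Round 2 — N26 trips offline.
  N26 sheds 145 MW to N10, N29: 72 each (1 lost).
    N10: 30+72 = 102 ≤ 120
    N29: 105+72 = 177 > 110
Round 3 — N29 trips offline.
  N29 sheds 177 MW: no online neighbours, lost.
No further trips.

yes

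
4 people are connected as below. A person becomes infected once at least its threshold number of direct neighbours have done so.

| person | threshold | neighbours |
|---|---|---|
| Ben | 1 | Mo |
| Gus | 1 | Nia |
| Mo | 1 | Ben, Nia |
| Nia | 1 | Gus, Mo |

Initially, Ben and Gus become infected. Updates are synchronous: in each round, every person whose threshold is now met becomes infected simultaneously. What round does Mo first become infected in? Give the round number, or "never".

Round 1 — Ben, Gus become infected (initial).
Round 2 — checking thresholds:
  Mo: 1 of 2 neighbours ≥ 1, becomes infected.
  Nia: 1 of 2 neighbours ≥ 1, becomes infected.
Round 3 — no new infections; cascade stops.

2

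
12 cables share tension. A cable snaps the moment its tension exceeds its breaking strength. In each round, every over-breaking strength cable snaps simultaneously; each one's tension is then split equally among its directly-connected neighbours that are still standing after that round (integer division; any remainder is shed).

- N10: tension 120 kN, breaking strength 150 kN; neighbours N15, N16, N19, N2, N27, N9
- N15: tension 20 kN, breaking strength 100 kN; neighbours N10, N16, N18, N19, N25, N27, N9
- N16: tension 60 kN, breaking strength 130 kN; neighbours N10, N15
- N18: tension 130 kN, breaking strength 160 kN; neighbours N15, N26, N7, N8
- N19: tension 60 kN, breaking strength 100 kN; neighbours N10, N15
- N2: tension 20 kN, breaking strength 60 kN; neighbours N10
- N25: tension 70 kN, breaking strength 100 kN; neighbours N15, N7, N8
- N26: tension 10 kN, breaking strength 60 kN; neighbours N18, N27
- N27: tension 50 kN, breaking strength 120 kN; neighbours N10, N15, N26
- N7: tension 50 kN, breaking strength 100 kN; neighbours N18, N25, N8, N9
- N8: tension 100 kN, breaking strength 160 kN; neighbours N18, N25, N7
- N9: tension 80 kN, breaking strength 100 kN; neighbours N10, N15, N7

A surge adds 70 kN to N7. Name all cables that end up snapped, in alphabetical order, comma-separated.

N10, N15, N18, N19, N25, N26, N27, N7, N8, N9

Round 1 — N7 at 120 > 100. N7 snaps.
  N7 sheds 120 kN to N18, N25, N8, N9: 30 each.
    N18: 130+30 = 160 ≤ 160
    N25: 70+30 = 100 ≤ 100
    N8: 100+30 = 130 ≤ 160
    N9: 80+30 = 110 > 100
Round 2 — N9 snaps.
  N9 sheds 110 kN to N10, N15: 55 each.
    N10: 120+55 = 175 > 150
    N15: 20+55 = 75 ≤ 100
Round 3 — N10 snaps.
  N10 sheds 175 kN to N15, N16, N19, N2, N27: 35 each.
    N15: 75+35 = 110 > 100
    N16: 60+35 = 95 ≤ 130
    N19: 60+35 = 95 ≤ 100
    N2: 20+35 = 55 ≤ 60
    N27: 50+35 = 85 ≤ 120
Round 4 — N15 snaps.
  N15 sheds 110 kN to N16, N18, N19, N25, N27: 22 each.
    N16: 95+22 = 117 ≤ 130
    N18: 160+22 = 182 > 160
    N19: 95+22 = 117 > 100
    N25: 100+22 = 122 > 100
    N27: 85+22 = 107 ≤ 120
Round 5 — N18, N19, N25 snap.
  N18 sheds 182 kN to N26, N8: 91 each.
    N26: 10+91 = 101 > 60
    N8: 130+91 = 221 > 160
  N19 sheds 117 kN: no online neighbours, lost.
  N25 sheds 122 kN to N8: 122 each.
    N8: 221+122 = 343 > 160
Round 6 — N26, N8 snap.
  N26 sheds 101 kN to N27: 101 each.
    N27: 107+101 = 208 > 120
  N8 sheds 343 kN: no online neighbours, lost.
Round 7 — N27 snaps.
  N27 sheds 208 kN: no online neighbours, lost.
No further breaks.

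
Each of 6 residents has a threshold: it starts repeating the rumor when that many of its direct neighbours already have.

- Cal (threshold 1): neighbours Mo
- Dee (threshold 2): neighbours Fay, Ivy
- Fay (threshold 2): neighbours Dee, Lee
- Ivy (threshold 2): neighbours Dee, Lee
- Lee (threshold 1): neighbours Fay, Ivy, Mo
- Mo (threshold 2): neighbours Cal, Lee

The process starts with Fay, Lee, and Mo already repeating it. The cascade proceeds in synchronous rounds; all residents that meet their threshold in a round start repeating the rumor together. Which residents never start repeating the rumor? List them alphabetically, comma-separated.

Round 1 — Fay, Lee, Mo start repeating the rumor (initial).
Round 2 — checking thresholds:
  Cal: 1 of 1 neighbours ≥ 1, starts repeating the rumor.
  Dee: 1 of 2 neighbours < 2, below threshold.
  Ivy: 1 of 2 neighbours < 2, below threshold.
Round 3 — no new spreads; cascade stops.

Dee, Ivy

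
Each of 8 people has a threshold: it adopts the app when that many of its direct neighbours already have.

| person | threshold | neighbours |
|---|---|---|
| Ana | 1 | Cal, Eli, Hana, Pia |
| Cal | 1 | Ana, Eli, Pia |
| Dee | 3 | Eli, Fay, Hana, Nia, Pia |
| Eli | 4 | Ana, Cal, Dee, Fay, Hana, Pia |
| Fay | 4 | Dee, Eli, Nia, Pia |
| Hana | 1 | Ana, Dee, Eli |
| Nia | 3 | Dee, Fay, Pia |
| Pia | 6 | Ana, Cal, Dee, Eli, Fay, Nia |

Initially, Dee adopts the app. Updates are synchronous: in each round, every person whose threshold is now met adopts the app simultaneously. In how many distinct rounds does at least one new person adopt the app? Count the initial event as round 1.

5

Round 1 — Dee adopts the app (initial).
Round 2 — checking thresholds:
  Eli: 1 of 6 neighbours < 4, holds.
  Fay: 1 of 4 neighbours < 4, holds.
  Hana: 1 of 3 neighbours ≥ 1, adopts the app.
  Nia: 1 of 3 neighbours < 3, holds.
  Pia: 1 of 6 neighbours < 6, holds.
Round 3 — checking thresholds:
  Ana: 1 of 4 neighbours ≥ 1, adopts the app.
  Eli: 2 of 6 neighbours < 4, holds.
  Fay: 1 of 4 neighbours < 4, holds.
  Nia: 1 of 3 neighbours < 3, holds.
  Pia: 1 of 6 neighbours < 6, holds.
Round 4 — checking thresholds:
  Cal: 1 of 3 neighbours ≥ 1, adopts the app.
  Eli: 3 of 6 neighbours < 4, holds.
  Fay: 1 of 4 neighbours < 4, holds.
  Nia: 1 of 3 neighbours < 3, holds.
  Pia: 2 of 6 neighbours < 6, holds.
Round 5 — checking thresholds:
  Eli: 4 of 6 neighbours ≥ 4, adopts the app.
  Fay: 1 of 4 neighbours < 4, holds.
  Nia: 1 of 3 neighbours < 3, holds.
  Pia: 3 of 6 neighbours < 6, holds.
Round 6 — no new adoptions; cascade stops.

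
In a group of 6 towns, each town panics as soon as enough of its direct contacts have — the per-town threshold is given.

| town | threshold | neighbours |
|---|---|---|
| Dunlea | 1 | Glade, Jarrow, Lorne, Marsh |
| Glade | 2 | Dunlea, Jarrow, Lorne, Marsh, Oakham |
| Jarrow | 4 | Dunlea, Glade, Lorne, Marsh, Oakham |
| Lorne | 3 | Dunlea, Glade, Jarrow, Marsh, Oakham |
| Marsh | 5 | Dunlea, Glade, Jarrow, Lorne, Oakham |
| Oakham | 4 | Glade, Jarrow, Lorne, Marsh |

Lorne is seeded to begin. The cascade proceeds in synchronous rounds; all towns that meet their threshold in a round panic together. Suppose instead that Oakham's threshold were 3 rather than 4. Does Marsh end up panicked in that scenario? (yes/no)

With Oakham's threshold at 3:
Round 1 — Lorne panics (initial).
Round 2 — checking thresholds:
  Dunlea: 1 of 4 neighbours ≥ 1, panics.
  Glade: 1 of 5 neighbours < 2, below threshold.
  Jarrow: 1 of 5 neighbours < 4, below threshold.
  Marsh: 1 of 5 neighbours < 5, below threshold.
  Oakham: 1 of 4 neighbours < 3, below threshold.
Round 3 — checking thresholds:
  Glade: 2 of 5 neighbours ≥ 2, panics.
  Jarrow: 2 of 5 neighbours < 4, below threshold.
  Marsh: 2 of 5 neighbours < 5, below threshold.
  Oakham: 1 of 4 neighbours < 3, below threshold.
Round 4 — no new panics; cascade stops.

no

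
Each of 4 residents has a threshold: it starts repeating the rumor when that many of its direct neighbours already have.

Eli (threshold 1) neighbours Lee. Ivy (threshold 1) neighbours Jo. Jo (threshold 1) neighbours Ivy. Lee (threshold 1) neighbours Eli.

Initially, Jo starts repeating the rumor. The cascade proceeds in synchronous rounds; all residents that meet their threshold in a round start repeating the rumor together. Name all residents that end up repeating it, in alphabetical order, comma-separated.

Round 1 — Jo starts repeating the rumor (initial).
Round 2 — checking thresholds:
  Ivy: 1 of 1 neighbours ≥ 1, starts repeating the rumor.
Round 3 — no new spreads; cascade stops.

Ivy, Jo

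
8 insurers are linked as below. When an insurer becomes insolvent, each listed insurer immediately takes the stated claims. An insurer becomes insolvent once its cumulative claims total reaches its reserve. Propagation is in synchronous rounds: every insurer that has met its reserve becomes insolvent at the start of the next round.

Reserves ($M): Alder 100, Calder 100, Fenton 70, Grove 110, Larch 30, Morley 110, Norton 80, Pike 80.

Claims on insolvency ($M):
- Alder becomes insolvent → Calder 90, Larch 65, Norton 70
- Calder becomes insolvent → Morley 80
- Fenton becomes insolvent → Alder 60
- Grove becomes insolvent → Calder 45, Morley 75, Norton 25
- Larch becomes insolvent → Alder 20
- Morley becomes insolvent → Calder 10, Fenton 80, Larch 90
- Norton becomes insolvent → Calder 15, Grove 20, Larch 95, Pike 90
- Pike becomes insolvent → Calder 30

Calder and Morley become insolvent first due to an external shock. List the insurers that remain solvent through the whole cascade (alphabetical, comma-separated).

Round 1 — Calder, Morley become insolvent (initial).
  Fenton: +80 → 80 ≥ 70
  Larch: +90 → 90 ≥ 30
Round 2 — Fenton, Larch become insolvent.
  Alder: +60+20 → 80 < 100
No further insolvencies.

Alder, Grove, Norton, Pike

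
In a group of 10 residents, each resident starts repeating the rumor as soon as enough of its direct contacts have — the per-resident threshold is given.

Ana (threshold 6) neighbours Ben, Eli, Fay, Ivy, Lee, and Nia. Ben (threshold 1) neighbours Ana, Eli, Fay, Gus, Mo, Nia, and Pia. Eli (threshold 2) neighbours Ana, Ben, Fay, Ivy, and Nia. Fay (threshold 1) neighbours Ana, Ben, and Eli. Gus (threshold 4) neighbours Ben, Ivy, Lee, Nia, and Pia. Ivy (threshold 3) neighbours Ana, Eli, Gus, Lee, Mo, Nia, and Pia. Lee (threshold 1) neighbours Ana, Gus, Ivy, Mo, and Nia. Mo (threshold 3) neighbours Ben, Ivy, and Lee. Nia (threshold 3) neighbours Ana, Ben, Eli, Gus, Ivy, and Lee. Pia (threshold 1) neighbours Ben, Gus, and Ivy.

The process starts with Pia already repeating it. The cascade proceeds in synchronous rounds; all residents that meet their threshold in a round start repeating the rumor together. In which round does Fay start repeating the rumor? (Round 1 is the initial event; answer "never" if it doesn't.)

3

Round 1 — Pia starts repeating the rumor (initial).
Round 2 — checking thresholds:
  Ben: 1 of 7 neighbours ≥ 1, starts repeating the rumor.
  Gus: 1 of 5 neighbours < 4, below threshold.
  Ivy: 1 of 7 neighbours < 3, below threshold.
Round 3 — checking thresholds:
  Ana: 1 of 6 neighbours < 6, below threshold.
  Eli: 1 of 5 neighbours < 2, below threshold.
  Fay: 1 of 3 neighbours ≥ 1, starts repeating the rumor.
  Gus: 2 of 5 neighbours < 4, below threshold.
  Ivy: 1 of 7 neighbours < 3, below threshold.
  Mo: 1 of 3 neighbours < 3, below threshold.
  Nia: 1 of 6 neighbours < 3, below threshold.
Round 4 — checking thresholds:
  Ana: 2 of 6 neighbours < 6, below threshold.
  Eli: 2 of 5 neighbours ≥ 2, starts repeating the rumor.
  Gus: 2 of 5 neighbours < 4, below threshold.
  Ivy: 1 of 7 neighbours < 3, below threshold.
  Mo: 1 of 3 neighbours < 3, below threshold.
  Nia: 1 of 6 neighbours < 3, below threshold.
Round 5 — no new spreads; cascade stops.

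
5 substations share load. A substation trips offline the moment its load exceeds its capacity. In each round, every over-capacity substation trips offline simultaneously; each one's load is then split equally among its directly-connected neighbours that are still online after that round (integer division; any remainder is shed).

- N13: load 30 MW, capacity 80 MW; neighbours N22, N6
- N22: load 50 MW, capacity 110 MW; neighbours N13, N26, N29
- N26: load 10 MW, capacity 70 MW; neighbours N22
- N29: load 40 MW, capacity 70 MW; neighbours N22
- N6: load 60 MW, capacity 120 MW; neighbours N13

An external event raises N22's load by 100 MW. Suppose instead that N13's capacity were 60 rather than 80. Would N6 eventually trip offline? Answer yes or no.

With N13's capacity at 60:
Round 1 — N22 at 150 > 110. N22 trips offline.
  N22 sheds 150 MW to N13, N26, N29: 50 each.
    N13: 30+50 = 80 > 60
    N26: 10+50 = 60 ≤ 70
    N29: 40+50 = 90 > 70
Round 2 — N13, N29 trip offline.
  N13 sheds 80 MW to N6: 80 each.
    N6: 60+80 = 140 > 120
  N29 sheds 90 MW: no online neighbours, lost.
Round 3 — N6 trips offline.
  N6 sheds 140 MW: no online neighbours, lost.
No further trips.

yes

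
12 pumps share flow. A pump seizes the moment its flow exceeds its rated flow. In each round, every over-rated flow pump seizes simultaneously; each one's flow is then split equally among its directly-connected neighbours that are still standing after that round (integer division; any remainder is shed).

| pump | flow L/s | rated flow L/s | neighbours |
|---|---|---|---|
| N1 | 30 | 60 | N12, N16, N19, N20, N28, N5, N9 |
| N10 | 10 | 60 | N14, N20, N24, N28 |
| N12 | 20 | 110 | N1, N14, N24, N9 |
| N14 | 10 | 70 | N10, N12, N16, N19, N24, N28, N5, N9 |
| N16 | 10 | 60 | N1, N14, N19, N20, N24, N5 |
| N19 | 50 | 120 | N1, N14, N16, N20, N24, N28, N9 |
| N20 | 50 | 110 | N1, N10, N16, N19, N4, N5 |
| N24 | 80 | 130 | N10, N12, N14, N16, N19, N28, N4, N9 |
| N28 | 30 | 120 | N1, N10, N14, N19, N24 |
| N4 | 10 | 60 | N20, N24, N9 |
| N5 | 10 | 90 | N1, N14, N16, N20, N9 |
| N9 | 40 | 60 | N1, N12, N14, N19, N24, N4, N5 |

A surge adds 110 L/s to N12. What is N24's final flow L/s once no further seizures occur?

126

Round 1 — N12 at 130 > 110. N12 seizes.
  N12 sheds 130 L/s to N1, N14, N24, N9: 32 each (2 lost).
    N1: 30+32 = 62 > 60
    N14: 10+32 = 42 ≤ 70
    N24: 80+32 = 112 ≤ 130
    N9: 40+32 = 72 > 60
Round 2 — N1, N9 seize.
  N1 sheds 62 L/s to N16, N19, N20, N28, N5: 12 each (2 lost).
    N16: 10+12 = 22 ≤ 60
    N19: 50+12 = 62 ≤ 120
    N20: 50+12 = 62 ≤ 110
    N28: 30+12 = 42 ≤ 120
    N5: 10+12 = 22 ≤ 90
  N9 sheds 72 L/s to N14, N19, N24, N4, N5: 14 each (2 lost).
    N14: 42+14 = 56 ≤ 70
    N19: 62+14 = 76 ≤ 120
    N24: 112+14 = 126 ≤ 130
    N4: 10+14 = 24 ≤ 60
    N5: 22+14 = 36 ≤ 90
No further seizures.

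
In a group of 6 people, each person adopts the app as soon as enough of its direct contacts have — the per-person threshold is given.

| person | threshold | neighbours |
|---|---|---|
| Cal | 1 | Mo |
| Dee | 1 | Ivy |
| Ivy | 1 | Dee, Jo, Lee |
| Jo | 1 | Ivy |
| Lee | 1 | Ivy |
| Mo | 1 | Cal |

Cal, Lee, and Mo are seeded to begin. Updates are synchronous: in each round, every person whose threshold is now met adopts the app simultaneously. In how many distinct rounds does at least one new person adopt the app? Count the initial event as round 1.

Round 1 — Cal, Lee, Mo adopt the app (initial).
Round 2 — checking thresholds:
  Ivy: 1 of 3 neighbours ≥ 1, adopts the app.
Round 3 — checking thresholds:
  Dee: 1 of 1 neighbours ≥ 1, adopts the app.
  Jo: 1 of 1 neighbours ≥ 1, adopts the app.
Round 4 — no new adoptions; cascade stops.

3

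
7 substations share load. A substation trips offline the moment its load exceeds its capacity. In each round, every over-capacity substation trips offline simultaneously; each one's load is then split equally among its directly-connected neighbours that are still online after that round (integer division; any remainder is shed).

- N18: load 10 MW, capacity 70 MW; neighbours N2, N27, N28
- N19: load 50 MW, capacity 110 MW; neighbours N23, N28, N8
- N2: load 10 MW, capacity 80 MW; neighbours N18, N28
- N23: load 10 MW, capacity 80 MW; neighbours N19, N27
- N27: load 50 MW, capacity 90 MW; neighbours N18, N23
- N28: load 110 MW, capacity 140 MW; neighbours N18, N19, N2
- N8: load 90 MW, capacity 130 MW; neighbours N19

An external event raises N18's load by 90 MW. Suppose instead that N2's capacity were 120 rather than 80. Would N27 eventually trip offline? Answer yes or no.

With N2's capacity at 120:
Round 1 — N18 at 100 > 70. N18 trips offline.
  N18 sheds 100 MW to N2, N27, N28: 33 each (1 lost).
    N2: 10+33 = 43 ≤ 120
    N27: 50+33 = 83 ≤ 90
    N28: 110+33 = 143 > 140
Round 2 — N28 trips offline.
  N28 sheds 143 MW to N19, N2: 71 each (1 lost).
    N19: 50+71 = 121 > 110
    N2: 43+71 = 114 ≤ 120
Round 3 — N19 trips offline.
  N19 sheds 121 MW to N23, N8: 60 each (1 lost).
    N23: 10+60 = 70 ≤ 80
    N8: 90+60 = 150 > 130
Round 4 — N8 trips offline.
  N8 sheds 150 MW: no online neighbours, lost.
No further trips.

no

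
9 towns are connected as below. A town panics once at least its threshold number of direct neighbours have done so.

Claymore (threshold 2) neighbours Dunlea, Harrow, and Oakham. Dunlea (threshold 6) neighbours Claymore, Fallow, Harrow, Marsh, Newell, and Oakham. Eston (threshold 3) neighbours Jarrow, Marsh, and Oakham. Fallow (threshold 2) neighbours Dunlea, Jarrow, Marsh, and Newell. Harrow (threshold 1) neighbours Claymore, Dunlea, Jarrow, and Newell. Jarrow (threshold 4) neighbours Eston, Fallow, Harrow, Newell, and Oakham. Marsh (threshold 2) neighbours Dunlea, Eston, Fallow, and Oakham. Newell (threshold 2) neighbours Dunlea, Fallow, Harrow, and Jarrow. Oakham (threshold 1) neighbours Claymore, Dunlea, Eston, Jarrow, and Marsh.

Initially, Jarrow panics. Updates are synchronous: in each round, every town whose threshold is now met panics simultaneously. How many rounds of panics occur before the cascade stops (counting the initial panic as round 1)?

Round 1 — Jarrow panics (initial).
Round 2 — checking thresholds:
  Eston: 1 of 3 neighbours < 3, holds.
  Fallow: 1 of 4 neighbours < 2, holds.
  Harrow: 1 of 4 neighbours ≥ 1, panics.
  Newell: 1 of 4 neighbours < 2, holds.
  Oakham: 1 of 5 neighbours ≥ 1, panics.
Round 3 — checking thresholds:
  Claymore: 2 of 3 neighbours ≥ 2, panics.
  Dunlea: 2 of 6 neighbours < 6, holds.
  Eston: 2 of 3 neighbours < 3, holds.
  Fallow: 1 of 4 neighbours < 2, holds.
  Marsh: 1 of 4 neighbours < 2, holds.
  Newell: 2 of 4 neighbours ≥ 2, panics.
Round 4 — checking thresholds:
  Dunlea: 4 of 6 neighbours < 6, holds.
  Eston: 2 of 3 neighbours < 3, holds.
  Fallow: 2 of 4 neighbours ≥ 2, panics.
  Marsh: 1 of 4 neighbours < 2, holds.
Round 5 — checking thresholds:
  Dunlea: 5 of 6 neighbours < 6, holds.
  Eston: 2 of 3 neighbours < 3, holds.
  Marsh: 2 of 4 neighbours ≥ 2, panics.
Round 6 — checking thresholds:
  Dunlea: 6 of 6 neighbours ≥ 6, panics.
  Eston: 3 of 3 neighbours ≥ 3, panics.
Round 7 — no new panics; cascade stops.

6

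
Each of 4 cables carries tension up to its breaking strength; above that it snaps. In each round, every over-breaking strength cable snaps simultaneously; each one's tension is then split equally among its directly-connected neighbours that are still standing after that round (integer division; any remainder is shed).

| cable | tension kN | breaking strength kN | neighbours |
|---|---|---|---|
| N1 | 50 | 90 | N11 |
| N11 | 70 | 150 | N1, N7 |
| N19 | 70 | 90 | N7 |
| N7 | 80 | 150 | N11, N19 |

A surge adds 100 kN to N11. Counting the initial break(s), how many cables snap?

Round 1 — N11 at 170 > 150. N11 snaps.
  N11 sheds 170 kN to N1, N7: 85 each.
    N1: 50+85 = 135 > 90
    N7: 80+85 = 165 > 150
Round 2 — N1, N7 snap.
  N1 sheds 135 kN: no online neighbours, lost.
  N7 sheds 165 kN to N19: 165 each.
    N19: 70+165 = 235 > 90
Round 3 — N19 snaps.
  N19 sheds 235 kN: no online neighbours, lost.
No further breaks.

4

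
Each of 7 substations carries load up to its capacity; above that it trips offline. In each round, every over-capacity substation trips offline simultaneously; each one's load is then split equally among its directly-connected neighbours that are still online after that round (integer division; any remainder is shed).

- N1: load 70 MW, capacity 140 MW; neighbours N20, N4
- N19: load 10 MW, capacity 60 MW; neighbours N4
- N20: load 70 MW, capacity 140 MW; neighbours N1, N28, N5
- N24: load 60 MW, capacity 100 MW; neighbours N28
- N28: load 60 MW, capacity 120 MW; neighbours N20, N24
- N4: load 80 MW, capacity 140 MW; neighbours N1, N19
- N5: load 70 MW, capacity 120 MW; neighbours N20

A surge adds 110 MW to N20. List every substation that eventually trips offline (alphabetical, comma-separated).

N20, N5

Round 1 — N20 at 180 > 140. N20 trips offline.
  N20 sheds 180 MW to N1, N28, N5: 60 each.
    N1: 70+60 = 130 ≤ 140
    N28: 60+60 = 120 ≤ 120
    N5: 70+60 = 130 > 120
Round 2 — N5 trips offline.
  N5 sheds 130 MW: no online neighbours, lost.
No further trips.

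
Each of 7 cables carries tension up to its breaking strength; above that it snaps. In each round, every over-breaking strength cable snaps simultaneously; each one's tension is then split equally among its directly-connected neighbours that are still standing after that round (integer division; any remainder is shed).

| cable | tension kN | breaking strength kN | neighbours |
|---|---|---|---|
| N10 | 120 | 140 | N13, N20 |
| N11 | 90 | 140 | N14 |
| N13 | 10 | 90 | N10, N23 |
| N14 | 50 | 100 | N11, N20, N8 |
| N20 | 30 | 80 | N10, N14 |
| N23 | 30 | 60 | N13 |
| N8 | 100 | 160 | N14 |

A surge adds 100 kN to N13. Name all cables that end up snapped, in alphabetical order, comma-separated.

N10, N11, N13, N14, N20, N23, N8

Round 1 — N13 at 110 > 90. N13 snaps.
  N13 sheds 110 kN to N10, N23: 55 each.
    N10: 120+55 = 175 > 140
    N23: 30+55 = 85 > 60
Round 2 — N10, N23 snap.
  N10 sheds 175 kN to N20: 175 each.
    N20: 30+175 = 205 > 80
  N23 sheds 85 kN: no online neighbours, lost.
Round 3 — N20 snaps.
  N20 sheds 205 kN to N14: 205 each.
    N14: 50+205 = 255 > 100
Round 4 — N14 snaps.
  N14 sheds 255 kN to N11, N8: 127 each (1 lost).
    N11: 90+127 = 217 > 140
    N8: 100+127 = 227 > 160
Round 5 — N11, N8 snap.
  N11 sheds 217 kN: no online neighbours, lost.
  N8 sheds 227 kN: no online neighbours, lost.
No further breaks.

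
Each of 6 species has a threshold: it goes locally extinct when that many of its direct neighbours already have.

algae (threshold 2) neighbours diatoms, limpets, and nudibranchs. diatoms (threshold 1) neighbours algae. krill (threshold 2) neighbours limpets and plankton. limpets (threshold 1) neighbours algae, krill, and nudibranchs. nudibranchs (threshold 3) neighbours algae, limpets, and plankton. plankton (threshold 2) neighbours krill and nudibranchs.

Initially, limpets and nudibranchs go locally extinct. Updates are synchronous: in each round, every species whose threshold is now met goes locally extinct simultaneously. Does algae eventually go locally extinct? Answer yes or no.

Round 1 — limpets, nudibranchs go locally extinct (initial).
Round 2 — checking thresholds:
  algae: 2 of 3 neighbours ≥ 2, goes locally extinct.
  krill: 1 of 2 neighbours < 2, holds.
  plankton: 1 of 2 neighbours < 2, holds.
Round 3 — checking thresholds:
  diatoms: 1 of 1 neighbours ≥ 1, goes locally extinct.
  krill: 1 of 2 neighbours < 2, holds.
  plankton: 1 of 2 neighbours < 2, holds.
Round 4 — no new extinctions; cascade stops.

yes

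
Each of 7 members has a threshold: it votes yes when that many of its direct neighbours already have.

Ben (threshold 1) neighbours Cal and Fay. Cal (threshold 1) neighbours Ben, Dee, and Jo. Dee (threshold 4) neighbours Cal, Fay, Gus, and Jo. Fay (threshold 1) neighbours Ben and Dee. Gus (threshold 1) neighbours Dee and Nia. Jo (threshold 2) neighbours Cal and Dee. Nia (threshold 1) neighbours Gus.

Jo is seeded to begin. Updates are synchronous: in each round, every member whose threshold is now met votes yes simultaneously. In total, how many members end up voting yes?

4

Round 1 — Jo votes yes (initial).
Round 2 — checking thresholds:
  Cal: 1 of 3 neighbours ≥ 1, votes yes.
  Dee: 1 of 4 neighbours < 4, holds.
Round 3 — checking thresholds:
  Ben: 1 of 2 neighbours ≥ 1, votes yes.
  Dee: 2 of 4 neighbours < 4, holds.
Round 4 — checking thresholds:
  Dee: 2 of 4 neighbours < 4, holds.
  Fay: 1 of 2 neighbours ≥ 1, votes yes.
Round 5 — no new yes votes; cascade stops.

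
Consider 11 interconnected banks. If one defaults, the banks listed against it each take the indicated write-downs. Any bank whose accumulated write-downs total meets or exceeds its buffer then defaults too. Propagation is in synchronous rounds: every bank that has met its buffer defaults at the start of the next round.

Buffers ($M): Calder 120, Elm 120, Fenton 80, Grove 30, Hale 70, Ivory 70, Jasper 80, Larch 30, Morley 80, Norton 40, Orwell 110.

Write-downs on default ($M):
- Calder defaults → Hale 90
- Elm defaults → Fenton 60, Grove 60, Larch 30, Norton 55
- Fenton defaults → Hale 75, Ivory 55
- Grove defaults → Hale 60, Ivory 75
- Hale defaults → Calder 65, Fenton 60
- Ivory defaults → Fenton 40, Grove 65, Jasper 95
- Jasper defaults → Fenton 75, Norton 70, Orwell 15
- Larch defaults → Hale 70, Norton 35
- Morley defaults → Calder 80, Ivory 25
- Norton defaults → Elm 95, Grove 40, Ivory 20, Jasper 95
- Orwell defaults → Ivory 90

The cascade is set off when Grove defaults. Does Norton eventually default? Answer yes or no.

Round 1 — Grove defaults (initial).
  Hale: +60 → 60 < 70
  Ivory: +75 → 75 ≥ 70
Round 2 — Ivory defaults.
  Fenton: +40 → 40 < 80
  Jasper: +95 → 95 ≥ 80
Round 3 — Jasper defaults.
  Fenton: +75 → 115 ≥ 80
  Norton: +70 → 70 ≥ 40
  Orwell: +15 → 15 < 110
Round 4 — Fenton, Norton default.
  Elm: +95 → 95 < 120
  Hale: +75 → 135 ≥ 70
Round 5 — Hale defaults.
  Calder: +65 → 65 < 120
No further defaults.

yes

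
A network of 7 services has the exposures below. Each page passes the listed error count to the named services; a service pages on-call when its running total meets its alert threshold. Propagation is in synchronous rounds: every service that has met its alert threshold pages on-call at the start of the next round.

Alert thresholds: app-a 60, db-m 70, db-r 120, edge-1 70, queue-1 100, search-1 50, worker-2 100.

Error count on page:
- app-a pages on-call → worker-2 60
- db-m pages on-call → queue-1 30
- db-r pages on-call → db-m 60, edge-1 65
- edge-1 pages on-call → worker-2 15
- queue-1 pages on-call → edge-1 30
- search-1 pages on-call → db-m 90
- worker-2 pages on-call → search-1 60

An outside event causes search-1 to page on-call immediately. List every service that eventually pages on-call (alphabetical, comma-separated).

db-m, search-1

Round 1 — search-1 pages on-call (initial).
  db-m: +90 → 90 ≥ 70
Round 2 — db-m pages on-call.
  queue-1: +30 → 30 < 100
No further pages.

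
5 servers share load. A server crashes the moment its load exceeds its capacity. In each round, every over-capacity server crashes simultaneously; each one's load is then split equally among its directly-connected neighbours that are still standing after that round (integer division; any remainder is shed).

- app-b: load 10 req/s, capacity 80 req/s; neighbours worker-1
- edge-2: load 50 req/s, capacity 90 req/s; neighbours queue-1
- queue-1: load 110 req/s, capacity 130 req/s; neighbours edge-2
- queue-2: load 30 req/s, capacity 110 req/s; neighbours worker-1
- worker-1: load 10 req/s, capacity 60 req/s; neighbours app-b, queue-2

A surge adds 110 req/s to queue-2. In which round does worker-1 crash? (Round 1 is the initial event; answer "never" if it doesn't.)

2

Round 1 — queue-2 at 140 > 110. queue-2 crashes.
  queue-2 sheds 140 req/s to worker-1: 140 each.
    worker-1: 10+140 = 150 > 60
Round 2 — worker-1 crashes.
  worker-1 sheds 150 req/s to app-b: 150 each.
    app-b: 10+150 = 160 > 80
Round 3 — app-b crashes.
  app-b sheds 160 req/s: no online neighbours, lost.
No further crashes.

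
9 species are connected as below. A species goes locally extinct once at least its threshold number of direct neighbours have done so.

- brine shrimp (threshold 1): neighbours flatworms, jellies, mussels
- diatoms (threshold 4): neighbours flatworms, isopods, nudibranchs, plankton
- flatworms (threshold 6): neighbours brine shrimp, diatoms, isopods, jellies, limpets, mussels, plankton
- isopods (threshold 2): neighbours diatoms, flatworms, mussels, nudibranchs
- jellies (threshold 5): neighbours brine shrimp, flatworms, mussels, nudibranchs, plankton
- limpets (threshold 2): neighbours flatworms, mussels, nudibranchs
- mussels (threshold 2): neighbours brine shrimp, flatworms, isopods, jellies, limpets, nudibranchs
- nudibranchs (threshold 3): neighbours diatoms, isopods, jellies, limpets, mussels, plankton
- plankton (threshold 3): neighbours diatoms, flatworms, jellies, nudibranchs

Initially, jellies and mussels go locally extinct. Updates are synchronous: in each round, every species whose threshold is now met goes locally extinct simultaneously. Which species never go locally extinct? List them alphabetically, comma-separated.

diatoms, flatworms, isopods, limpets, nudibranchs, plankton

Round 1 — jellies, mussels go locally extinct (initial).
Round 2 — checking thresholds:
  brine shrimp: 2 of 3 neighbours ≥ 1, goes locally extinct.
  flatworms: 2 of 7 neighbours < 6, not yet.
  isopods: 1 of 4 neighbours < 2, not yet.
  limpets: 1 of 3 neighbours < 2, not yet.
  nudibranchs: 2 of 6 neighbours < 3, not yet.
  plankton: 1 of 4 neighbours < 3, not yet.
Round 3 — no new extinctions; cascade stops.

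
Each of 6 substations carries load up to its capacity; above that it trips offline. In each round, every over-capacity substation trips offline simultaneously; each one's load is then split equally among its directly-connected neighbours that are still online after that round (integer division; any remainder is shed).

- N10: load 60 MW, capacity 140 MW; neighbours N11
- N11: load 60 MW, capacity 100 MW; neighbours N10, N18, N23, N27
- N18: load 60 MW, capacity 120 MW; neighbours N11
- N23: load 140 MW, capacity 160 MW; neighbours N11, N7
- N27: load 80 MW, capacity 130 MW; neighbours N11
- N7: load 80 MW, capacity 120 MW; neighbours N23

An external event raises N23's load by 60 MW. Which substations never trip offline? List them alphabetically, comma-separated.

Round 1 — N23 at 200 > 160. N23 trips offline.
  N23 sheds 200 MW to N11, N7: 100 each.
    N11: 60+100 = 160 > 100
    N7: 80+100 = 180 > 120
Round 2 — N11, N7 trip offline.
  N11 sheds 160 MW to N10, N18, N27: 53 each (1 lost).
    N10: 60+53 = 113 ≤ 140
    N18: 60+53 = 113 ≤ 120
    N27: 80+53 = 133 > 130
  N7 sheds 180 MW: no online neighbours, lost.
Round 3 — N27 trips offline.
  N27 sheds 133 MW: no online neighbours, lost.
No further trips.

N10, N18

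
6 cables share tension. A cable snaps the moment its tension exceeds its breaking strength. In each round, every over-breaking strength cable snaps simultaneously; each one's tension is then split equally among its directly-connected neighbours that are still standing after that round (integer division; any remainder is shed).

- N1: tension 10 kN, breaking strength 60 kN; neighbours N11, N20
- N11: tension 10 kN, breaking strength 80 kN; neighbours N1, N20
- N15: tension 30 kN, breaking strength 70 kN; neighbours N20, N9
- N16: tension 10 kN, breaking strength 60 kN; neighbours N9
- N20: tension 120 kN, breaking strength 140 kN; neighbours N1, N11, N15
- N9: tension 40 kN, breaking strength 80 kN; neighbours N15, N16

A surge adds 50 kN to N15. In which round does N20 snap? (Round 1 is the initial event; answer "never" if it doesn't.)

Round 1 — N15 at 80 > 70. N15 snaps.
  N15 sheds 80 kN to N20, N9: 40 each.
    N20: 120+40 = 160 > 140
    N9: 40+40 = 80 ≤ 80
Round 2 — N20 snaps.
  N20 sheds 160 kN to N1, N11: 80 each.
    N1: 10+80 = 90 > 60
    N11: 10+80 = 90 > 80
Round 3 — N1, N11 snap.
  N1 sheds 90 kN: no online neighbours, lost.
  N11 sheds 90 kN: no online neighbours, lost.
No further breaks.

2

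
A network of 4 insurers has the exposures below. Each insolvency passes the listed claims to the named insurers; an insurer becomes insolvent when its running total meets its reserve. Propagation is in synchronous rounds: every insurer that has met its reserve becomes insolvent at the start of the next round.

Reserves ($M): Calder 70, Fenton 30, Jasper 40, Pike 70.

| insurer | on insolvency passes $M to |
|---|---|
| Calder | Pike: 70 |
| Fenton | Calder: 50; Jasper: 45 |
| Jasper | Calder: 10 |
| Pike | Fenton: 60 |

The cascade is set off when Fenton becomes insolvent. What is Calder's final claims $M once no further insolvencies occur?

60

Round 1 — Fenton becomes insolvent (initial).
  Calder: +50 → 50 < 70
  Jasper: +45 → 45 ≥ 40
Round 2 — Jasper becomes insolvent.
  Calder: +10 → 60 < 70
No further insolvencies.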